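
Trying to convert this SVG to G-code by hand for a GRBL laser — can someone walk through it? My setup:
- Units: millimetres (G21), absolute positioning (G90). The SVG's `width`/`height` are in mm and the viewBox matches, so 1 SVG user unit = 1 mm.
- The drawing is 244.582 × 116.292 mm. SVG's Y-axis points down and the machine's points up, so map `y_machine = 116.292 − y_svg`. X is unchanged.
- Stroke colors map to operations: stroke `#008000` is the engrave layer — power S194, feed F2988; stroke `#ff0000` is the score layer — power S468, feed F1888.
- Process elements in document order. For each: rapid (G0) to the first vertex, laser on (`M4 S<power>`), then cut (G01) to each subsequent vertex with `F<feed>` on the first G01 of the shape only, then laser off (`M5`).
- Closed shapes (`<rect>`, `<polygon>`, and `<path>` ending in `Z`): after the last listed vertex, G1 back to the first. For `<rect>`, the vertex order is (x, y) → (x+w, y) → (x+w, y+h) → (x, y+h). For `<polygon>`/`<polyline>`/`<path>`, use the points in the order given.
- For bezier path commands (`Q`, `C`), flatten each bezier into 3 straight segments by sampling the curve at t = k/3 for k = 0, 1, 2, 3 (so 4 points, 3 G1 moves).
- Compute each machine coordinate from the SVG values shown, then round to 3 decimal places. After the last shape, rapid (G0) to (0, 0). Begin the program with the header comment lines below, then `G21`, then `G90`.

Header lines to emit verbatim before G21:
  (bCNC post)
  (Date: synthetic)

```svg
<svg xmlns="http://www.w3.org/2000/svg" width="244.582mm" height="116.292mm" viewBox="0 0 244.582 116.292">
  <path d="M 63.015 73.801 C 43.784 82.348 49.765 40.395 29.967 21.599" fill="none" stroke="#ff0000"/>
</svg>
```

(bCNC post)
(Date: synthetic)
G21
G90
G0 X63.015 Y42.491
M4 S468
G01 X50.299 Y48.049 F1888
G01 X43.061 Y70.906
G01 X29.967 Y94.693
M5
G0 X0.000 Y0.000

1 u = 1 mm; y_m = 116.292 − y.

[1] `<path>` cubic bezier, #ff0000→score S468 F1888: (63.015,42.491) → (50.299,48.049) → (43.061,70.906) → (29.967,94.693)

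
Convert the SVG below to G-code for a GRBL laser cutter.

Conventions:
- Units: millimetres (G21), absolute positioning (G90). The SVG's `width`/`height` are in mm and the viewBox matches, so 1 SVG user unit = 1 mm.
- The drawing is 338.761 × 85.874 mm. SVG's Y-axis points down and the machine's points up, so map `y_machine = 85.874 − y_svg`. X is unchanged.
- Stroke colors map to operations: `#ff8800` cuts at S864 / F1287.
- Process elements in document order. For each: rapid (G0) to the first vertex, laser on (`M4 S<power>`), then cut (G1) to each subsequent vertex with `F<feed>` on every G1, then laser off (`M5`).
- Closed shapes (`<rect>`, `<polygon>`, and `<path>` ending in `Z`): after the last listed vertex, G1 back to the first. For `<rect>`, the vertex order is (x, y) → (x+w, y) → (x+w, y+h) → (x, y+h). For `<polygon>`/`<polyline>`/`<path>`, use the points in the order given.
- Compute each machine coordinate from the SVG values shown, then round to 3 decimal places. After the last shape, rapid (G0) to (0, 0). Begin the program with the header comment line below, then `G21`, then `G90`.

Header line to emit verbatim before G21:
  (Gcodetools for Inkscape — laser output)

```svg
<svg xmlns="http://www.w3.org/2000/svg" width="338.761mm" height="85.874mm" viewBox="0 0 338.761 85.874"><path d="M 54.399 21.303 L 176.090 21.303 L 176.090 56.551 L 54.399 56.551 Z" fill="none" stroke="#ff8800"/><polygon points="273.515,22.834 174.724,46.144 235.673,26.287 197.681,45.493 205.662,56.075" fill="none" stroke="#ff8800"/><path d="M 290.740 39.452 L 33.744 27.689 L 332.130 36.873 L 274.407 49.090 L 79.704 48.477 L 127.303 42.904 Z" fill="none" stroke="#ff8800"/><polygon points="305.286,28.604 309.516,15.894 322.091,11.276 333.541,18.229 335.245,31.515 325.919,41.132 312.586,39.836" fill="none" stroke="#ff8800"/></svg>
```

(Gcodetools for Inkscape — laser output)
G21
G90
G0 X54.399 Y64.571
M4 S864
G1 X176.090 Y64.571 F1287
G1 X176.090 Y29.323 F1287
G1 X54.399 Y29.323 F1287
G1 X54.399 Y64.571 F1287
M5
G0 X273.515 Y63.040
M4 S864
G1 X174.724 Y39.730 F1287
G1 X235.673 Y59.587 F1287
G1 X197.681 Y40.381 F1287
G1 X205.662 Y29.799 F1287
G1 X273.515 Y63.040 F1287
M5
G0 X290.740 Y46.422
M4 S864
G1 X33.744 Y58.185 F1287
G1 X332.130 Y49.001 F1287
G1 X274.407 Y36.784 F1287
G1 X79.704 Y37.397 F1287
G1 X127.303 Y42.970 F1287
G1 X290.740 Y46.422 F1287
M5
G0 X305.286 Y57.270
M4 S864
G1 X309.516 Y69.980 F1287
G1 X322.091 Y74.598 F1287
G1 X333.541 Y67.645 F1287
G1 X335.245 Y54.359 F1287
G1 X325.919 Y44.742 F1287
G1 X312.586 Y46.038 F1287
G1 X305.286 Y57.270 F1287
M5
G0 X0.000 Y0.000

Since the viewBox matches the mm dimensions, user units are millimetres directly. The only transform is the Y-flip y_m = 85.874 − y_svg.

Shape 1 is a rectangle drawn with `<path>`. Its stroke #ff8800 means cut at S864, F1287. After flipping Y the toolpath is (54.399,64.571) → (176.090,64.571) → (176.090,29.323) → (54.399,29.323) → (54.399,64.571), returning to the start.

Shape 2 is a closed polygon drawn with `<polygon>`. Its stroke #ff8800 means cut at S864, F1287. After flipping Y the toolpath is (273.515,63.040) → (174.724,39.730) → (235.673,59.587) → (197.681,40.381) → (205.662,29.799) → (273.515,63.040), returning to the start.

Shape 3 is a closed polygon drawn with `<path>`. Its stroke #ff8800 means cut at S864, F1287. After flipping Y the toolpath is (290.740,46.422) → (33.744,58.185) → (332.130,49.001) → (274.407,36.784) → (79.704,37.397) → (127.303,42.970) → (290.740,46.422), returning to the start.

Shape 4 is a regular polygon drawn with `<polygon>`. Its stroke #ff8800 means cut at S864, F1287. After flipping Y the toolpath is (305.286,57.270) → (309.516,69.980) → (322.091,74.598) → (333.541,67.645) → (335.245,54.359) → (325.919,44.742) → (312.586,46.038) → (305.286,57.270), returning to the start.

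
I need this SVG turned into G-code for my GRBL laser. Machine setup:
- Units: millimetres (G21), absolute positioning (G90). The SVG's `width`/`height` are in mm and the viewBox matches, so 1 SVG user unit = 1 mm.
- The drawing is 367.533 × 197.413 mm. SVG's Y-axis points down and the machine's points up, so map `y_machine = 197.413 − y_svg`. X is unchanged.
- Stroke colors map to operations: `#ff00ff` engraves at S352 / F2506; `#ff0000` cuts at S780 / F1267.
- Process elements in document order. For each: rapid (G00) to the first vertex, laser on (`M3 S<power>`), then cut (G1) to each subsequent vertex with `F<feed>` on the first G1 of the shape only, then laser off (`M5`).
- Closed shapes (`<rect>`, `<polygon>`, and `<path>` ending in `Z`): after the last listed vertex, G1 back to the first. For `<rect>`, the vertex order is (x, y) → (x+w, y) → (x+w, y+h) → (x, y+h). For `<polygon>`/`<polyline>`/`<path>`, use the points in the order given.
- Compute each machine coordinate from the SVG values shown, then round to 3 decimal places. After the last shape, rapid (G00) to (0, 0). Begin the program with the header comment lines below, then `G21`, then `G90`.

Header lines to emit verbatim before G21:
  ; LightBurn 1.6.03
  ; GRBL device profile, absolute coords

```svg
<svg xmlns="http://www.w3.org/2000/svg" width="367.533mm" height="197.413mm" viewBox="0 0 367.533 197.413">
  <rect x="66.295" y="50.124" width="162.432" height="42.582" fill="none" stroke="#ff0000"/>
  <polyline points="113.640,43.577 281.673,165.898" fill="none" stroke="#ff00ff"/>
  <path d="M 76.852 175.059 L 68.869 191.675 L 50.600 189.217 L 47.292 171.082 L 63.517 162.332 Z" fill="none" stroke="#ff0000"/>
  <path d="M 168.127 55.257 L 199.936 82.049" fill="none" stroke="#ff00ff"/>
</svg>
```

; LightBurn 1.6.03
; GRBL device profile, absolute coords
G21
G90
G00 X66.295 Y147.289
M3 S780
G1 X228.727 Y147.289 F1267
G1 X228.727 Y104.707
G1 X66.295 Y104.707
G1 X66.295 Y147.289
M5
G00 X113.640 Y153.836
M3 S352
G1 X281.673 Y31.515 F2506
M5
G00 X76.852 Y22.354
M3 S780
G1 X68.869 Y5.738 F1267
G1 X50.600 Y8.196
G1 X47.292 Y26.331
G1 X63.517 Y35.081
G1 X76.852 Y22.354
M5
G00 X168.127 Y142.156
M3 S352
G1 X199.936 Y115.364 F2506
M5
G00 X0.000 Y0.000

Since the viewBox matches the mm dimensions, user units are millimetres directly. The only transform is the Y-flip y_m = 197.413 − y_svg.

Shape 1 is a rectangle drawn with `<rect>`. Its stroke #ff0000 means cut at S780, F1267. After flipping Y the toolpath is (66.295,147.289) → (228.727,147.289) → (228.727,104.707) → (66.295,104.707) → (66.295,147.289), returning to the start.

Shape 2 is a line segment drawn with `<polyline>`. Its stroke #ff00ff means engrave at S352, F2506. After flipping Y the toolpath is (113.640,153.836) → (281.673,31.515).

Shape 3 is a regular polygon drawn with `<path>`. Its stroke #ff0000 means cut at S780, F1267. After flipping Y the toolpath is (76.852,22.354) → (68.869,5.738) → (50.600,8.196) → (47.292,26.331) → (63.517,35.081) → (76.852,22.354), returning to the start.

Shape 4 is a line segment drawn with `<path>`. Its stroke #ff00ff means engrave at S352, F2506. After flipping Y the toolpath is (168.127,142.156) → (199.936,115.364).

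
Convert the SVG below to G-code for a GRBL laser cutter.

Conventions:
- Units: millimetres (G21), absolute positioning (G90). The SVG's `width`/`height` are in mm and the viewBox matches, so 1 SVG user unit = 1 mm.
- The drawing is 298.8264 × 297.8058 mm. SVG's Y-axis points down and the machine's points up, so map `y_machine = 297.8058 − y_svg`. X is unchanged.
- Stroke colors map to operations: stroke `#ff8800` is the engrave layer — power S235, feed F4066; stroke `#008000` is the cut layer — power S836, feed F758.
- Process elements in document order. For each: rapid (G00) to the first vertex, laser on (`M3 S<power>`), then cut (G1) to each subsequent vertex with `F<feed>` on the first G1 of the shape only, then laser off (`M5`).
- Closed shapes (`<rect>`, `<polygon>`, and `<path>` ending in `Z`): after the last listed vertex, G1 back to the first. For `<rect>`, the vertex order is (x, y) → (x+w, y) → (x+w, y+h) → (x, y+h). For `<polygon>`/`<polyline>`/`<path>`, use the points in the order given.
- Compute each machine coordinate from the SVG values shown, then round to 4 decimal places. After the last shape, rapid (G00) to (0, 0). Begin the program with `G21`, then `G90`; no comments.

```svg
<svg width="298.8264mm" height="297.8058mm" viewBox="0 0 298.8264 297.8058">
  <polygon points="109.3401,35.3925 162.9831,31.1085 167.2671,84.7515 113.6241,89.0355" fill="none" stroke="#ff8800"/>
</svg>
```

G21
G90
G00 X109.3401 Y262.4133
M3 S235
G1 X162.9831 Y266.6973 F4066
G1 X167.2671 Y213.0543
G1 X113.6241 Y208.7703
G1 X109.3401 Y262.4133
M5
G00 X0.0000 Y0.0000

1 u = 1 mm; y_m = 297.8058 − y.

[1] `<polygon>` regular polygon, #ff8800→engrave S235 F4066: (109.3401,262.4133) → (162.9831,266.6973) → (167.2671,213.0543) → (113.6241,208.7703) → (109.3401,262.4133) (closed)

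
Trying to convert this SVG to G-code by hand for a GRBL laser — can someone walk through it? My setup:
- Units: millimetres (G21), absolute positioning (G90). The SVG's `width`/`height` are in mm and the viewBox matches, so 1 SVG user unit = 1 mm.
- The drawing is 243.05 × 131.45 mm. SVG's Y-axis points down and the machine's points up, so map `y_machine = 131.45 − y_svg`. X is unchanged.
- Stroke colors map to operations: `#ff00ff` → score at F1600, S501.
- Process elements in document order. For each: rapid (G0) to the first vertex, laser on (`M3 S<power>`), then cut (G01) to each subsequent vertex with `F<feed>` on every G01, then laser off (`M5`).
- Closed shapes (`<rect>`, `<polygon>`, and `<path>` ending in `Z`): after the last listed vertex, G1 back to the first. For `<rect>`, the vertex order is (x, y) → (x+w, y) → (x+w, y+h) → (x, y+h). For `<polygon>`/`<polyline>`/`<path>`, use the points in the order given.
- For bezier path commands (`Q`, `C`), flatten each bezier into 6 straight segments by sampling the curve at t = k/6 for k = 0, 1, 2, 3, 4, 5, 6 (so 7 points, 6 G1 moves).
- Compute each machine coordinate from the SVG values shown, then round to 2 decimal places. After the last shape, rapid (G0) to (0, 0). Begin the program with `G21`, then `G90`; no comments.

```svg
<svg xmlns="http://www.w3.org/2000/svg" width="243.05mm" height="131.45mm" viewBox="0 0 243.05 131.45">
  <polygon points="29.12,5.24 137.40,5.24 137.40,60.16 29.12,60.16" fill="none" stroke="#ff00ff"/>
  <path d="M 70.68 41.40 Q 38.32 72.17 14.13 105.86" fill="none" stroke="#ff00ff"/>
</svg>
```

Since the viewBox matches the mm dimensions, user units are millimetres directly. The only transform is the Y-flip y_m = 131.45 − y_svg.

Shape 1 is a rectangle drawn with `<polygon>`. Its stroke #ff00ff means score at S501, F1600. After flipping Y the toolpath is (29.12,126.21) → (137.40,126.21) → (137.40,71.29) → (29.12,71.29) → (29.12,126.21), returning to the start.

Shape 2 is a quadratic bezier drawn with `<path>`. Its stroke #ff00ff means score at S501, F1600. After flipping Y the toolpath is (70.68,90.05) → (60.12,79.71) → (50.01,69.21) → (40.36,58.55) → (31.16,47.73) → (22.42,36.74) → (14.13,25.59).

G21
G90
G0 X29.12 Y126.21
M3 S501
G01 X137.40 Y126.21 F1600
G01 X137.40 Y71.29 F1600
G01 X29.12 Y71.29 F1600
G01 X29.12 Y126.21 F1600
M5
G0 X70.68 Y90.05
M3 S501
G01 X60.12 Y79.71 F1600
G01 X50.01 Y69.21 F1600
G01 X40.36 Y58.55 F1600
G01 X31.16 Y47.73 F1600
G01 X22.42 Y36.74 F1600
G01 X14.13 Y25.59 F1600
M5
G0 X0.00 Y0.00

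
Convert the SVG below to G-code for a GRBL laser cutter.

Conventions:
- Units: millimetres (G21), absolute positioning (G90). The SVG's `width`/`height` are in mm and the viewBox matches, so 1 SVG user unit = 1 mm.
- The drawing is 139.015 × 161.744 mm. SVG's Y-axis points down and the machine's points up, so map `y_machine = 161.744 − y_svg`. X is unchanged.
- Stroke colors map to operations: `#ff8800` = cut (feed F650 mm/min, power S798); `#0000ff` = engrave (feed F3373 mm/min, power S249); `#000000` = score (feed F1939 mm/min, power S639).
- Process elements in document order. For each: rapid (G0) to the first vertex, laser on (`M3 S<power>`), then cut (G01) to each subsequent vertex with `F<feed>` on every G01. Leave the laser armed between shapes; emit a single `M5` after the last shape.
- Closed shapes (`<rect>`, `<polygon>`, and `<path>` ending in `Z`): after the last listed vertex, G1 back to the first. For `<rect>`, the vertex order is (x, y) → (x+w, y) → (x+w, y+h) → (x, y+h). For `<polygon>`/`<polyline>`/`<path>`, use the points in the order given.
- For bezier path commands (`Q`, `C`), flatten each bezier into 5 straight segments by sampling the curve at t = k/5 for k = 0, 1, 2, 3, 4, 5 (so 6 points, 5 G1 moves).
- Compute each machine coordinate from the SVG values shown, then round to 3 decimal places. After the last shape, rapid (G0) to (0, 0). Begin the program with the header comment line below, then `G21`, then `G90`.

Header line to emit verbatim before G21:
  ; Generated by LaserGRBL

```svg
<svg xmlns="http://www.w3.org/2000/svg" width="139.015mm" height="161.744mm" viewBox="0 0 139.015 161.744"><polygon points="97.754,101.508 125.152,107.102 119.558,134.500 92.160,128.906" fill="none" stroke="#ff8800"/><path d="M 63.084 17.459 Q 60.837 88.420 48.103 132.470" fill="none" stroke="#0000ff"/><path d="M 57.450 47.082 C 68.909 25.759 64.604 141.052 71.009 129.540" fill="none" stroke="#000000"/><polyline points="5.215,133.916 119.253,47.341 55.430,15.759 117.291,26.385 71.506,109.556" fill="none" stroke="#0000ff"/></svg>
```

; Generated by LaserGRBL
G21
G90
G0 X97.754 Y60.236
M3 S798
G01 X125.152 Y54.642 F650
G01 X119.558 Y27.244 F650
G01 X92.160 Y32.838 F650
G01 X97.754 Y60.236 F650
G0 X63.084 Y144.285
M3 S249
G01 X61.766 Y116.977 F3373
G01 X59.608 Y91.822 F3373
G01 X56.612 Y68.820 F3373
G01 X52.777 Y47.970 F3373
G01 X48.103 Y29.274 F3373
G0 X57.450 Y114.662
M3 S639
G01 X62.646 Y113.169 F1939
G01 X65.328 Y91.533 F1939
G01 X66.769 Y62.397 F1939
G01 X68.239 Y38.406 F1939
G01 X71.009 Y32.204 F1939
G0 X5.215 Y27.828
M3 S249
G01 X119.253 Y114.403 F3373
G01 X55.430 Y145.985 F3373
G01 X117.291 Y135.359 F3373
G01 X71.506 Y52.188 F3373
M5
G0 X0.000 Y0.000

viewBox `0 0 139.015 161.744` with mm width/height → 1 unit = 1 mm. Flip: y_m = 161.744 − y_svg.

**Shape 1** — `<polygon>` regular polygon, stroke `#ff8800` → cut (S798, F650). Machine vertices: (97.754,60.236) → (125.152,54.642) → (119.558,27.244) → (92.160,32.838) → (97.754,60.236). Closed: final G1 returns to the first vertex.

**Shape 2** — `<path>` quadratic bezier, stroke `#0000ff` → engrave (S249, F3373). Control points (SVG): P0=(63.084,17.459), P1=(60.837,88.420), P2=(48.103,132.470); sampled at t=k/5. Machine vertices: (63.084,144.285) → (61.766,116.977) → (59.608,91.822) → (56.612,68.820) → (52.777,47.970) → (48.103,29.274). Open path.

**Shape 3** — `<path>` cubic bezier, stroke `#000000` → score (S639, F1939). Control points (SVG): P0=(57.450,47.082), P1=(68.909,25.759), P2=(64.604,141.052), P3=(71.009,129.540); sampled at t=k/5. Machine vertices: (57.450,114.662) → (62.646,113.169) → (65.328,91.533) → (66.769,62.397) → (68.239,38.406) → (71.009,32.204). Open path.

**Shape 4** — `<polyline>` open polyline, stroke `#0000ff` → engrave (S249, F3373). Machine vertices: (5.215,27.828) → (119.253,114.403) → (55.430,145.985) → (117.291,135.359) → (71.506,52.188). Open path.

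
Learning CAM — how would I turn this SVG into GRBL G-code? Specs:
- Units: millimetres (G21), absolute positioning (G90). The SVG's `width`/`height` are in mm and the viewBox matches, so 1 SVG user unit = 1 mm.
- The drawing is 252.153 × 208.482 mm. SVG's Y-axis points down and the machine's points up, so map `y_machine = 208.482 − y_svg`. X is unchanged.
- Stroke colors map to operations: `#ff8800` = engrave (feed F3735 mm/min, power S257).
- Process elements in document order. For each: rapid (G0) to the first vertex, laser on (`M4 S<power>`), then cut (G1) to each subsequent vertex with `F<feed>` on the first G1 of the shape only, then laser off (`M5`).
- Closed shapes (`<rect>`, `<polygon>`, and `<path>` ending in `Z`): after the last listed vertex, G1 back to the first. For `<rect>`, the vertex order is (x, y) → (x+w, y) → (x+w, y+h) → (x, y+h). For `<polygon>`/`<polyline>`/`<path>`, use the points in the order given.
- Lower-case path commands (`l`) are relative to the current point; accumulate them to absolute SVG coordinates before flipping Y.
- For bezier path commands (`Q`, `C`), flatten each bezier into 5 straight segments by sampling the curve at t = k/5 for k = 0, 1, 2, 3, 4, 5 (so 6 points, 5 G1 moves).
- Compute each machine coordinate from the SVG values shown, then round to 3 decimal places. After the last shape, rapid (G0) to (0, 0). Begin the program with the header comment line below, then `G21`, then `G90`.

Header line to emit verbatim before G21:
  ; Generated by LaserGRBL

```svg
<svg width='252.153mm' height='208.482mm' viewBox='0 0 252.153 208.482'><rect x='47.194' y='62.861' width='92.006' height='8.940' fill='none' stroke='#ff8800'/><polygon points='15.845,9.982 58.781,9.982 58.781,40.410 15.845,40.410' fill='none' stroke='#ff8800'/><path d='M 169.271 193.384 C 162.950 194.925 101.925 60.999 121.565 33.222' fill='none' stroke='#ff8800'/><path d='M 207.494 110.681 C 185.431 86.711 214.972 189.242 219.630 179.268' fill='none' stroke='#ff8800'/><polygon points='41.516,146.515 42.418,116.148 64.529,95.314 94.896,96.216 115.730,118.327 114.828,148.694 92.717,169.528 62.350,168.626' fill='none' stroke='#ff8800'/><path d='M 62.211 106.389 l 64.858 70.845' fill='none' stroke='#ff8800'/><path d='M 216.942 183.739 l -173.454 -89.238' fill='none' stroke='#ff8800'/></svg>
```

Since the viewBox matches the mm dimensions, user units are millimetres directly. The only transform is the Y-flip y_m = 208.482 − y_svg.

Shape 1 is a rectangle drawn with `<rect>`. Its stroke #ff8800 means engrave at S257, F3735. After flipping Y the toolpath is (47.194,145.621) → (139.200,145.621) → (139.200,136.681) → (47.194,136.681) → (47.194,145.621), returning to the start.

Shape 2 is a rectangle drawn with `<polygon>`. Its stroke #ff8800 means engrave at S257, F3735. After flipping Y the toolpath is (15.845,198.500) → (58.781,198.500) → (58.781,168.072) → (15.845,168.072) → (15.845,198.500), returning to the start.

Shape 3 is a cubic bezier drawn with `<path>`. Its stroke #ff8800 means engrave at S257, F3735. After flipping Y the toolpath is (169.271,15.098) → (159.997,28.497) → (144.091,62.810) → (128.053,106.440) → (118.378,147.789) → (121.565,175.260).

Shape 4 is a cubic bezier drawn with `<path>`. Its stroke #ff8800 means engrave at S257, F3735. After flipping Y the toolpath is (207.494,97.801) → (199.837,98.915) → (200.893,81.141) → (206.992,55.951) → (214.461,34.818) → (219.630,29.214).

Shape 5 is a regular polygon drawn with `<polygon>`. Its stroke #ff8800 means engrave at S257, F3735. After flipping Y the toolpath is (41.516,61.967) → (42.418,92.334) → (64.529,113.168) → (94.896,112.266) → (115.730,90.155) → (114.828,59.788) → (92.717,38.954) → (62.350,39.856) → (41.516,61.967), returning to the start.

Shape 6 is a line segment drawn with `<path>`. Its stroke #ff8800 means engrave at S257, F3735. After flipping Y the toolpath is (62.211,102.093) → (127.069,31.248).

Shape 7 is a line segment drawn with `<path>`. Its stroke #ff8800 means engrave at S257, F3735. After flipping Y the toolpath is (216.942,24.743) → (43.488,113.981).

; Generated by LaserGRBL
G21
G90
G0 X47.194 Y145.621
M4 S257
G1 X139.200 Y145.621 F3735
G1 X139.200 Y136.681
G1 X47.194 Y136.681
G1 X47.194 Y145.621
M5
G0 X15.845 Y198.500
M4 S257
G1 X58.781 Y198.500 F3735
G1 X58.781 Y168.072
G1 X15.845 Y168.072
G1 X15.845 Y198.500
M5
G0 X169.271 Y15.098
M4 S257
G1 X159.997 Y28.497 F3735
G1 X144.091 Y62.810
G1 X128.053 Y106.440
G1 X118.378 Y147.789
G1 X121.565 Y175.260
M5
G0 X207.494 Y97.801
M4 S257
G1 X199.837 Y98.915 F3735
G1 X200.893 Y81.141
G1 X206.992 Y55.951
G1 X214.461 Y34.818
G1 X219.630 Y29.214
M5
G0 X41.516 Y61.967
M4 S257
G1 X42.418 Y92.334 F3735
G1 X64.529 Y113.168
G1 X94.896 Y112.266
G1 X115.730 Y90.155
G1 X114.828 Y59.788
G1 X92.717 Y38.954
G1 X62.350 Y39.856
G1 X41.516 Y61.967
M5
G0 X62.211 Y102.093
M4 S257
G1 X127.069 Y31.248 F3735
M5
G0 X216.942 Y24.743
M4 S257
G1 X43.488 Y113.981 F3735
M5
G0 X0.000 Y0.000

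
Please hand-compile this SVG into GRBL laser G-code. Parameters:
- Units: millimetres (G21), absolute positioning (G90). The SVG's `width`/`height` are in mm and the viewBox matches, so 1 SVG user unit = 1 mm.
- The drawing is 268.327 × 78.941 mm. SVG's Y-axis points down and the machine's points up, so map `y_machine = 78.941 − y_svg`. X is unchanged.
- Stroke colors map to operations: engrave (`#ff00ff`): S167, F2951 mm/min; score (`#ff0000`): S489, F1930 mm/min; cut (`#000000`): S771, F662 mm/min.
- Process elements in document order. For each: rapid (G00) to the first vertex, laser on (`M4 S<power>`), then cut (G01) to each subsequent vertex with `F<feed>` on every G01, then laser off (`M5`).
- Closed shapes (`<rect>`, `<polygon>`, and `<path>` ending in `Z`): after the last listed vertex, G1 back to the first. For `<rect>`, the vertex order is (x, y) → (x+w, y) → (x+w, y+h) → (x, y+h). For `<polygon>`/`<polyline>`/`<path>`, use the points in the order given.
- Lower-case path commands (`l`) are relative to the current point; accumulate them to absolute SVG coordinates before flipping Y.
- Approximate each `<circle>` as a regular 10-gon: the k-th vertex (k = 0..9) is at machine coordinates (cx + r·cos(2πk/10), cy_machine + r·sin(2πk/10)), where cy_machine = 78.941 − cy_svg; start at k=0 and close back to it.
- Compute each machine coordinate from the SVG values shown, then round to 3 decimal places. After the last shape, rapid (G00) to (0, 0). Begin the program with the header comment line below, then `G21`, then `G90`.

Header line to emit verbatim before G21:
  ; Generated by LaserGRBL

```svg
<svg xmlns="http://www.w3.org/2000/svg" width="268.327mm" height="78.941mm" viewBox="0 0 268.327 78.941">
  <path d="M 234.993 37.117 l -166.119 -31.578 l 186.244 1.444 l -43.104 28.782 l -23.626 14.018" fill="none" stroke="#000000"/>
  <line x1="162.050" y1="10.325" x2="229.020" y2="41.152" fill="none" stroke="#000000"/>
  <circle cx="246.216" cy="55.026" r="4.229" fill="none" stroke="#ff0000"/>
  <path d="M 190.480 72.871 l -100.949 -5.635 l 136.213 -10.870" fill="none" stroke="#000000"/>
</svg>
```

Since the viewBox matches the mm dimensions, user units are millimetres directly. The only transform is the Y-flip y_m = 78.941 − y_svg.

Shape 1 is a open polyline drawn with `<path>`. Its stroke #000000 means cut at S771, F662. After flipping Y the toolpath is (234.993,41.824) → (68.874,73.402) → (255.118,71.958) → (212.014,43.176) → (188.388,29.158).

Shape 2 is a line segment drawn with `<line>`. Its stroke #000000 means cut at S771, F662. After flipping Y the toolpath is (162.050,68.616) → (229.020,37.789).

Shape 3 is a circle drawn with `<circle>`. Its stroke #ff0000 means score at S489, F1930. After flipping Y the toolpath is (250.445,23.915) → (249.637,26.401) → (247.523,27.937) → (244.909,27.937) → (242.795,26.401) → (241.987,23.915) → (242.795,21.429) → (244.909,19.893) → (247.523,19.893) → (249.637,21.429) → (250.445,23.915), returning to the start.

Shape 4 is a open polyline drawn with `<path>`. Its stroke #000000 means cut at S771, F662. After flipping Y the toolpath is (190.480,6.070) → (89.531,11.705) → (225.744,22.575).

; Generated by LaserGRBL
G21
G90
G00 X234.993 Y41.824
M4 S771
G01 X68.874 Y73.402 F662
G01 X255.118 Y71.958 F662
G01 X212.014 Y43.176 F662
G01 X188.388 Y29.158 F662
M5
G00 X162.050 Y68.616
M4 S771
G01 X229.020 Y37.789 F662
M5
G00 X250.445 Y23.915
M4 S489
G01 X249.637 Y26.401 F1930
G01 X247.523 Y27.937 F1930
G01 X244.909 Y27.937 F1930
G01 X242.795 Y26.401 F1930
G01 X241.987 Y23.915 F1930
G01 X242.795 Y21.429 F1930
G01 X244.909 Y19.893 F1930
G01 X247.523 Y19.893 F1930
G01 X249.637 Y21.429 F1930
G01 X250.445 Y23.915 F1930
M5
G00 X190.480 Y6.070
M4 S771
G01 X89.531 Y11.705 F662
G01 X225.744 Y22.575 F662
M5
G00 X0.000 Y0.000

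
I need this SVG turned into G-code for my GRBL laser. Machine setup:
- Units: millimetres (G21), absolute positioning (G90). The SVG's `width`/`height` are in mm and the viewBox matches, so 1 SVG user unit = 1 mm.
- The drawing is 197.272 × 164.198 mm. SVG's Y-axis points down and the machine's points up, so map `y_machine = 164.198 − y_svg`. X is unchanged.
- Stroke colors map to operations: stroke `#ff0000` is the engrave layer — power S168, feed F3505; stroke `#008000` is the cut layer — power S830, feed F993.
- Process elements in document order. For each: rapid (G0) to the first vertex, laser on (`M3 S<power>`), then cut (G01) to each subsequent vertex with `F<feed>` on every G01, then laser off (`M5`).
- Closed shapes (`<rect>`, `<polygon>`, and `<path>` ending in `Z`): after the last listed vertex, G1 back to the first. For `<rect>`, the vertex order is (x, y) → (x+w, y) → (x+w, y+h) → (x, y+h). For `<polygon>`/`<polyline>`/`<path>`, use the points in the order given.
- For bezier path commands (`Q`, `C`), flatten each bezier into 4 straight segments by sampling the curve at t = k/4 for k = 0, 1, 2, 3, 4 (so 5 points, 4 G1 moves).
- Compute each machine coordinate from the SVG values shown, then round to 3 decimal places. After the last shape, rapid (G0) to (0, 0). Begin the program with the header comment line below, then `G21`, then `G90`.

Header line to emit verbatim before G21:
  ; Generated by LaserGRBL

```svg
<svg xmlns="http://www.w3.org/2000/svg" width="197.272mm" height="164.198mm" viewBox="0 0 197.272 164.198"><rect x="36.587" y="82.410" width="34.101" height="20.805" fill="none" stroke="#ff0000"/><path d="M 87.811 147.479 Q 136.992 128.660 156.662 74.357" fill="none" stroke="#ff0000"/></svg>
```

; Generated by LaserGRBL
G21
G90
G0 X36.587 Y81.788
M3 S168
G01 X70.688 Y81.788 F3505
G01 X70.688 Y60.983 F3505
G01 X36.587 Y60.983 F3505
G01 X36.587 Y81.788 F3505
M5
G0 X87.811 Y16.719
M3 S168
G01 X110.557 Y28.346 F3505
G01 X129.614 Y44.409 F3505
G01 X144.983 Y64.907 F3505
G01 X156.662 Y89.841 F3505
M5
G0 X0.000 Y0.000

Since the viewBox matches the mm dimensions, user units are millimetres directly. The only transform is the Y-flip y_m = 164.198 − y_svg.

Shape 1 is a rectangle drawn with `<rect>`. Its stroke #ff0000 means engrave at S168, F3505. After flipping Y the toolpath is (36.587,81.788) → (70.688,81.788) → (70.688,60.983) → (36.587,60.983) → (36.587,81.788), returning to the start.

Shape 2 is a quadratic bezier drawn with `<path>`. Its stroke #ff0000 means engrave at S168, F3505. After flipping Y the toolpath is (87.811,16.719) → (110.557,28.346) → (129.614,44.409) → (144.983,64.907) → (156.662,89.841).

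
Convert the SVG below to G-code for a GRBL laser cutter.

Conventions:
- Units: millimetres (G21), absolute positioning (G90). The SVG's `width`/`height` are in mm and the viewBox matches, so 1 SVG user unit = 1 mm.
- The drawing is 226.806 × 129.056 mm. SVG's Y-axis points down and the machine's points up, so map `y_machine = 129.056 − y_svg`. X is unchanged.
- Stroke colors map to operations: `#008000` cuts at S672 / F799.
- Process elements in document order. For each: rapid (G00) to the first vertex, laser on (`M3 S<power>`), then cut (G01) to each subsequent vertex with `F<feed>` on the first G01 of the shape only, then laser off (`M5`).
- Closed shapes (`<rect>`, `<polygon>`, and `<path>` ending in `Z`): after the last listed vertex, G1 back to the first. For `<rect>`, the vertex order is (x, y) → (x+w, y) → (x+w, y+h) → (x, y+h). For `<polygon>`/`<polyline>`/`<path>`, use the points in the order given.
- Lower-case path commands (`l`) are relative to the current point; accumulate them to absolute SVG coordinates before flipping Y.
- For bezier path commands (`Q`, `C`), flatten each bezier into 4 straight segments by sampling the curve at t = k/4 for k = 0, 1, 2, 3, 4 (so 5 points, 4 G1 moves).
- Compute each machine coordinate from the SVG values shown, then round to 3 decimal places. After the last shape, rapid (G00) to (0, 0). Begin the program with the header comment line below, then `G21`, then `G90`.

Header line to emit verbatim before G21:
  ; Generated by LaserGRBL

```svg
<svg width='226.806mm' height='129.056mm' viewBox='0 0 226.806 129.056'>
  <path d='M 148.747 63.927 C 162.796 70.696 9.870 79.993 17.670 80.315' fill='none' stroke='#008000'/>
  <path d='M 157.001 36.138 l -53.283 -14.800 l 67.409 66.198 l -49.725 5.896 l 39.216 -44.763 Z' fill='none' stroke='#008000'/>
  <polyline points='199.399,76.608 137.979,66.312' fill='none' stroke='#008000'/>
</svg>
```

; Generated by LaserGRBL
G21
G90
G00 X148.747 Y65.129
M3 S672
G01 X133.096 Y59.758 F799
G01 X85.552 Y54.517
G01 X36.836 Y50.486
G01 X17.670 Y48.741
M5
G00 X157.001 Y92.918
M3 S672
G01 X103.718 Y107.718 F799
G01 X171.127 Y41.520
G01 X121.402 Y35.624
G01 X160.618 Y80.387
G01 X157.001 Y92.918
M5
G00 X199.399 Y52.448
M3 S672
G01 X137.979 Y62.744 F799
M5
G00 X0.000 Y0.000

1 u = 1 mm; y_m = 129.056 − y.

[1] `<path>` cubic bezier, #008000→cut S672 F799: (148.747,65.129) → (133.096,59.758) → (85.552,54.517) → (36.836,50.486) → (17.670,48.741)

[2] `<path>` closed polygon, #008000→cut S672 F799: (157.001,92.918) → (103.718,107.718) → (171.127,41.520) → (121.402,35.624) → (160.618,80.387) → (157.001,92.918) (closed)

[3] `<polyline>` line segment, #008000→cut S672 F799: (199.399,52.448) → (137.979,62.744)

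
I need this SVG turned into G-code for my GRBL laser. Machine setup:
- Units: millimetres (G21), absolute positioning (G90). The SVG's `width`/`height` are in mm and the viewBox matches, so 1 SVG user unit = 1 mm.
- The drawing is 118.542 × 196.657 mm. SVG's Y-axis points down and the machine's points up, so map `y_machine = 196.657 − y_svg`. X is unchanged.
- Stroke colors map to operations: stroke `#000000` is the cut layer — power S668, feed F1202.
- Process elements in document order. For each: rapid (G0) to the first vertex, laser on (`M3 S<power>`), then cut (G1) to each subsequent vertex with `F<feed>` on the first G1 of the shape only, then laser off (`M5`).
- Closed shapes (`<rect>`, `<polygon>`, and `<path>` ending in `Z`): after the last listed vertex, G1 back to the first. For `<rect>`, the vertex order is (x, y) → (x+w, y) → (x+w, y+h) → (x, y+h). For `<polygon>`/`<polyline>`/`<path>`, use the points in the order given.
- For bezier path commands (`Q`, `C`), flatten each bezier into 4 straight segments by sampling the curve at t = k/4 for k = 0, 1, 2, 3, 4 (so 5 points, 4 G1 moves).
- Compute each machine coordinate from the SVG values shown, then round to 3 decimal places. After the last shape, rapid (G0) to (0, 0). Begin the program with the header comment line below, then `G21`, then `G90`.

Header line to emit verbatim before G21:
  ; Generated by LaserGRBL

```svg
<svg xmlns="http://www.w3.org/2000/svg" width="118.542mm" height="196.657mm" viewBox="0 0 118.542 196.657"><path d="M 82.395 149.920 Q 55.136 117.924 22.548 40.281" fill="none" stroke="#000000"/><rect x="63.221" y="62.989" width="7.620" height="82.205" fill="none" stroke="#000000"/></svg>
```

; Generated by LaserGRBL
G21
G90
G0 X82.395 Y46.737
M3 S668
G1 X68.432 Y65.588 F1202
G1 X53.804 Y90.145
G1 X38.509 Y120.407
G1 X22.548 Y156.376
M5
G0 X63.221 Y133.668
M3 S668
G1 X70.841 Y133.668 F1202
G1 X70.841 Y51.463
G1 X63.221 Y51.463
G1 X63.221 Y133.668
M5
G0 X0.000 Y0.000

viewBox `0 0 118.542 196.657` with mm width/height → 1 unit = 1 mm. Flip: y_m = 196.657 − y_svg.

**Shape 1** — `<path>` quadratic bezier, stroke `#000000` → cut (S668, F1202). Control points (SVG): P0=(82.395,149.920), P1=(55.136,117.924), P2=(22.548,40.281); sampled at t=k/4. Machine vertices: (82.395,46.737) → (68.432,65.588) → (53.804,90.145) → (38.509,120.407) → (22.548,156.376). Open path.

**Shape 2** — `<rect>` rectangle, stroke `#000000` → cut (S668, F1202). Machine vertices: (63.221,133.668) → (70.841,133.668) → (70.841,51.463) → (63.221,51.463) → (63.221,133.668). Closed: final G1 returns to the first vertex.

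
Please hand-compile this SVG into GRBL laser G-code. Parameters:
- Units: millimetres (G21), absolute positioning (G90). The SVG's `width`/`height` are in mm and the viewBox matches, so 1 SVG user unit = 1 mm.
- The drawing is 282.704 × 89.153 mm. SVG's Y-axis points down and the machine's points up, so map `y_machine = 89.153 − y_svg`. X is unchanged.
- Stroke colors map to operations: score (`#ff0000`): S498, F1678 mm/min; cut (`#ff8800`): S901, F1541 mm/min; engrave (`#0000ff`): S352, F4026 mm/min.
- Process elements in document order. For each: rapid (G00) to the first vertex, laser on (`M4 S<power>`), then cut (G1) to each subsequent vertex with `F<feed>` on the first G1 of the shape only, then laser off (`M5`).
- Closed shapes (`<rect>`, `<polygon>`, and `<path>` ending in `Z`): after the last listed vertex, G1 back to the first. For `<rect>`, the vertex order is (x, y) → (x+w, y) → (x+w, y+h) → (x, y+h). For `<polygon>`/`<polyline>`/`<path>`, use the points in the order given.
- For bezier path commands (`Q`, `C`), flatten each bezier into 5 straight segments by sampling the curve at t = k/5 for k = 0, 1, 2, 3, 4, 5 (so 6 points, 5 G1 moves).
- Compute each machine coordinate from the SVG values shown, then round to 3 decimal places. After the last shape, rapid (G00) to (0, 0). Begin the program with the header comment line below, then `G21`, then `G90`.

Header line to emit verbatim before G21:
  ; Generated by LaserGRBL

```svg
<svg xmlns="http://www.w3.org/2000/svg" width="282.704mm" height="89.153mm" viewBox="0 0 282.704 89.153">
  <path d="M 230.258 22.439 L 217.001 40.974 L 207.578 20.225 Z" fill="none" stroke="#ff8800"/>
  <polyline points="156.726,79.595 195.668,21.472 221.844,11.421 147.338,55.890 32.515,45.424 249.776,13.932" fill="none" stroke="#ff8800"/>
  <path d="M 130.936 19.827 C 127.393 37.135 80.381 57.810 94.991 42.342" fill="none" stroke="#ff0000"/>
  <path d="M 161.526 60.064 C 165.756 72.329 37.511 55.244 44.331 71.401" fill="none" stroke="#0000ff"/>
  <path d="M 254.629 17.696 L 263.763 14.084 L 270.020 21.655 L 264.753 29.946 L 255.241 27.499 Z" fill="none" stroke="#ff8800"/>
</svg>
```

; Generated by LaserGRBL
G21
G90
G00 X230.258 Y66.714
M4 S901
G1 X217.001 Y48.179 F1541
G1 X207.578 Y68.928
G1 X230.258 Y66.714
M5
G00 X156.726 Y9.558
M4 S901
G1 X195.668 Y67.681 F1541
G1 X221.844 Y77.732
G1 X147.338 Y33.263
G1 X32.515 Y43.729
G1 X249.776 Y75.221
M5
G00 X130.936 Y69.326
M4 S498
G1 X124.435 Y58.853 F1678
G1 X112.545 Y49.469
G1 X100.312 Y43.069
G1 X92.779 Y41.551
G1 X94.991 Y46.811
M5
G00 X161.526 Y29.089
M4 S352
G1 X150.307 Y24.751 F4026
G1 X120.137 Y24.453
G1 X83.856 Y25.190
G1 X54.306 Y23.958
G1 X44.331 Y17.752
M5
G00 X254.629 Y71.457
M4 S901
G1 X263.763 Y75.069 F1541
G1 X270.020 Y67.498
G1 X264.753 Y59.207
G1 X255.241 Y61.654
G1 X254.629 Y71.457
M5
G00 X0.000 Y0.000

Since the viewBox matches the mm dimensions, user units are millimetres directly. The only transform is the Y-flip y_m = 89.153 − y_svg.

Shape 1 is a regular polygon drawn with `<path>`. Its stroke #ff8800 means cut at S901, F1541. After flipping Y the toolpath is (230.258,66.714) → (217.001,48.179) → (207.578,68.928) → (230.258,66.714), returning to the start.

Shape 2 is a open polyline drawn with `<polyline>`. Its stroke #ff8800 means cut at S901, F1541. After flipping Y the toolpath is (156.726,9.558) → (195.668,67.681) → (221.844,77.732) → (147.338,33.263) → (32.515,43.729) → (249.776,75.221).

Shape 3 is a cubic bezier drawn with `<path>`. Its stroke #ff0000 means score at S498, F1678. After flipping Y the toolpath is (130.936,69.326) → (124.435,58.853) → (112.545,49.469) → (100.312,43.069) → (92.779,41.551) → (94.991,46.811).

Shape 4 is a cubic bezier drawn with `<path>`. Its stroke #0000ff means engrave at S352, F4026. After flipping Y the toolpath is (161.526,29.089) → (150.307,24.751) → (120.137,24.453) → (83.856,25.190) → (54.306,23.958) → (44.331,17.752).

Shape 5 is a regular polygon drawn with `<path>`. Its stroke #ff8800 means cut at S901, F1541. After flipping Y the toolpath is (254.629,71.457) → (263.763,75.069) → (270.020,67.498) → (264.753,59.207) → (255.241,61.654) → (254.629,71.457), returning to the start.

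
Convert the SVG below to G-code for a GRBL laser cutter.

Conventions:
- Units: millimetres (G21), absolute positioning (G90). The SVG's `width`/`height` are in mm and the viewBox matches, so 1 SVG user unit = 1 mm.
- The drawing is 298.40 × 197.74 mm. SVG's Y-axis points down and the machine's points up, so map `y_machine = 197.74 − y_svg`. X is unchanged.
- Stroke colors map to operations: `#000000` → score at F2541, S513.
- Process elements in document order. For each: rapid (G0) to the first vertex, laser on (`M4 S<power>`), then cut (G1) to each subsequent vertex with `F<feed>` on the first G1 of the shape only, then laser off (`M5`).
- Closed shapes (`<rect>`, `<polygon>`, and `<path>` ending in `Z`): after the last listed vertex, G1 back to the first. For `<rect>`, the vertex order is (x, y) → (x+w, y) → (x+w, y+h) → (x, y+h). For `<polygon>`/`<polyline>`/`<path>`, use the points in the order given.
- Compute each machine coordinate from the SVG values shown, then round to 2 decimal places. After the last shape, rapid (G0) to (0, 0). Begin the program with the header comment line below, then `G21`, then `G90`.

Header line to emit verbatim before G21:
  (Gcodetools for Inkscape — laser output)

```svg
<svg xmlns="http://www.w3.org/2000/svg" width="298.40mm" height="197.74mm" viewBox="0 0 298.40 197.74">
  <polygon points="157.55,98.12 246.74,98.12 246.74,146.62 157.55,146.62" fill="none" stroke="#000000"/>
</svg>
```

(Gcodetools for Inkscape — laser output)
G21
G90
G0 X157.55 Y99.62
M4 S513
G1 X246.74 Y99.62 F2541
G1 X246.74 Y51.12
G1 X157.55 Y51.12
G1 X157.55 Y99.62
M5
G0 X0.00 Y0.00

1 u = 1 mm; y_m = 197.74 − y.

[1] `<polygon>` rectangle, #000000→score S513 F2541: (157.55,99.62) → (246.74,99.62) → (246.74,51.12) → (157.55,51.12) → (157.55,99.62) (closed)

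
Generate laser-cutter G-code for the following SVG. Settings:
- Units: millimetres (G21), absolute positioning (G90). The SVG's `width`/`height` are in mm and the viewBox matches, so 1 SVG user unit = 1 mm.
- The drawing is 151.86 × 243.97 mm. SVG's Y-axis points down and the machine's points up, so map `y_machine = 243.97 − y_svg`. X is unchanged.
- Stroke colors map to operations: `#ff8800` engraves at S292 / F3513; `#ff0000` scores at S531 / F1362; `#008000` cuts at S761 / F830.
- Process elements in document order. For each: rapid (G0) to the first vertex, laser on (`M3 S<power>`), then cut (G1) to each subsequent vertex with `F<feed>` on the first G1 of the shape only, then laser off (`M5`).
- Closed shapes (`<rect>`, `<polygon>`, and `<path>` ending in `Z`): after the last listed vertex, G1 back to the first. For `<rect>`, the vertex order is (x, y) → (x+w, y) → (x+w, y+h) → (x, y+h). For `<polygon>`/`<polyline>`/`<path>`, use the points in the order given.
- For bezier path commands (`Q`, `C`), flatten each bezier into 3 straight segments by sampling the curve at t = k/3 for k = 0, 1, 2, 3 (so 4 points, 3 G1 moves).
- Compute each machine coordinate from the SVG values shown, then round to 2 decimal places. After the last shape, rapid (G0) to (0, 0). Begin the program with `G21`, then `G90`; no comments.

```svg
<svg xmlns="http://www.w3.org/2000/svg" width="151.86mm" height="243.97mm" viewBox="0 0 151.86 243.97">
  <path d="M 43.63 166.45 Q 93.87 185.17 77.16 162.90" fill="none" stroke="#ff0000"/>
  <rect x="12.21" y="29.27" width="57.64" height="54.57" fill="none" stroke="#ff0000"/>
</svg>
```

Since the viewBox matches the mm dimensions, user units are millimetres directly. The only transform is the Y-flip y_m = 243.97 − y_svg.

Shape 1 is a quadratic bezier drawn with `<path>`. Its stroke #ff0000 means score at S531, F1362. After flipping Y the toolpath is (43.63,77.52) → (69.68,69.59) → (80.86,70.78) → (77.16,81.07).

Shape 2 is a rectangle drawn with `<rect>`. Its stroke #ff0000 means score at S531, F1362. After flipping Y the toolpath is (12.21,214.70) → (69.85,214.70) → (69.85,160.13) → (12.21,160.13) → (12.21,214.70), returning to the start.

G21
G90
G0 X43.63 Y77.52
M3 S531
G1 X69.68 Y69.59 F1362
G1 X80.86 Y70.78
G1 X77.16 Y81.07
M5
G0 X12.21 Y214.70
M3 S531
G1 X69.85 Y214.70 F1362
G1 X69.85 Y160.13
G1 X12.21 Y160.13
G1 X12.21 Y214.70
M5
G0 X0.00 Y0.00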